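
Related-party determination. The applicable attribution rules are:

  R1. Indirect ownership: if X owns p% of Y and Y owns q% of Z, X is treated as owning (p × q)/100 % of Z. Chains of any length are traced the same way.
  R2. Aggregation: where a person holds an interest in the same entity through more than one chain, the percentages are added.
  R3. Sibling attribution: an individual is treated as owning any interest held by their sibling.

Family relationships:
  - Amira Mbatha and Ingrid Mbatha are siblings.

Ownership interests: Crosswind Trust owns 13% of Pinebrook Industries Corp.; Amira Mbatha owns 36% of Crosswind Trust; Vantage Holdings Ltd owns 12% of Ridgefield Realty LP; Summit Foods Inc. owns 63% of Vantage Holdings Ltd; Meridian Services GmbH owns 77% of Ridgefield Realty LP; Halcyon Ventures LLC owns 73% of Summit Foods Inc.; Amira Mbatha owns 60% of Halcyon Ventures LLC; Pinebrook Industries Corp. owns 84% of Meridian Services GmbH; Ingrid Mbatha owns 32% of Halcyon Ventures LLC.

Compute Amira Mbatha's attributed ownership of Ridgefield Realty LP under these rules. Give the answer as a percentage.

8.10432%

By sibling attribution (R3), Amira Mbatha is treated as also owning Ingrid Mbatha's interest in Halcyon Ventures LLC, giving 60% + 32% = 92%.
Chain via Crosswind Trust → Pinebrook Industries Corp. → Meridian Services GmbH (R1): 36% × 13% × 84% × 77% = 3.027024% of Ridgefield Realty LP.
Chain via Halcyon Ventures LLC → Summit Foods Inc. → Vantage Holdings Ltd (R1): 92% × 73% × 63% × 12% = 5.077296% of Ridgefield Realty LP.
Aggregating (R2): 3.027024% + 5.077296% = 8.10432%.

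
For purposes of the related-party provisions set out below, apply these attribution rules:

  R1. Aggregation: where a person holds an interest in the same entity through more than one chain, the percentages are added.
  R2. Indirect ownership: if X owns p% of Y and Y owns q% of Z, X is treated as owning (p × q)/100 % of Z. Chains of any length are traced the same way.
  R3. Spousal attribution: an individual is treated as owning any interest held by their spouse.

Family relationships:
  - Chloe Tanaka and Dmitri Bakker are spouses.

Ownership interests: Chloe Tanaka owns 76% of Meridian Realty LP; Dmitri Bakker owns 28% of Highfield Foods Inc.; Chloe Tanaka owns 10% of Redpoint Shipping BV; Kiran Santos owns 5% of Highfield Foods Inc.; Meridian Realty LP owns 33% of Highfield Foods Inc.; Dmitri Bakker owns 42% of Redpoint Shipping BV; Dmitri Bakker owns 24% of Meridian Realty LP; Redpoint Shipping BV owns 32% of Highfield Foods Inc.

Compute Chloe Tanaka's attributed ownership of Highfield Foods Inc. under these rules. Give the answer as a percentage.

77.64%

By spousal attribution (R3), Chloe Tanaka is treated as also owning Dmitri Bakker's interest in Redpoint Shipping BV, giving 10% + 42% = 52%.
By spousal attribution (R3), Chloe Tanaka is treated as also owning Dmitri Bakker's interest in Meridian Realty LP, giving 76% + 24% = 100%.
By spousal attribution (R3), Chloe Tanaka is treated as owning Dmitri Bakker's 28% interest in Highfield Foods Inc.
Chain via Redpoint Shipping BV (R2): 52% × 32% = 16.64% of Highfield Foods Inc.
Chain via Meridian Realty LP (R2): 100% × 33% = 33% of Highfield Foods Inc.
Direct interest in Highfield Foods Inc: 28%.
Aggregating (R1): 16.64% + 33% + 28% = 77.64%.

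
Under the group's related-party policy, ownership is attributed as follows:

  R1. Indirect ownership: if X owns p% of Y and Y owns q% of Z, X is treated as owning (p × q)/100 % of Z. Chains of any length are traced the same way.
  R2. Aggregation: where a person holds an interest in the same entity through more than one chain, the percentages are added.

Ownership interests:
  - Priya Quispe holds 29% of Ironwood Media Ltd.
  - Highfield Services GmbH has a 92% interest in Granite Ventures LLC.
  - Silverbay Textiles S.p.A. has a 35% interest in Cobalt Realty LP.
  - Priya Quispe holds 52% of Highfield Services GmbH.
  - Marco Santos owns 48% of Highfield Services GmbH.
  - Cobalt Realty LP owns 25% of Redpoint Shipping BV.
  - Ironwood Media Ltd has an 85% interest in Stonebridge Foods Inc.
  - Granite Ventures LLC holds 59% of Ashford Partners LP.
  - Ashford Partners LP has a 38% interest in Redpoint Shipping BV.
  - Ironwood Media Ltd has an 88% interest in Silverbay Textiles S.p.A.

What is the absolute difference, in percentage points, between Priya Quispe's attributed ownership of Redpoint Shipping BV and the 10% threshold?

Chain via Ironwood Media Ltd → Silverbay Textiles S.p.A. → Cobalt Realty LP (R1): 29% × 88% × 35% × 25% = 2.233% of Redpoint Shipping BV.
Chain via Highfield Services GmbH → Granite Ventures LLC → Ashford Partners LP (R1): 52% × 92% × 59% × 38% = 10.725728% of Redpoint Shipping BV.
Aggregating (R2): 2.233% + 10.725728% = 12.958728%.
12.958728% exceeds the 10% threshold by 2.958728 percentage points.

2.958728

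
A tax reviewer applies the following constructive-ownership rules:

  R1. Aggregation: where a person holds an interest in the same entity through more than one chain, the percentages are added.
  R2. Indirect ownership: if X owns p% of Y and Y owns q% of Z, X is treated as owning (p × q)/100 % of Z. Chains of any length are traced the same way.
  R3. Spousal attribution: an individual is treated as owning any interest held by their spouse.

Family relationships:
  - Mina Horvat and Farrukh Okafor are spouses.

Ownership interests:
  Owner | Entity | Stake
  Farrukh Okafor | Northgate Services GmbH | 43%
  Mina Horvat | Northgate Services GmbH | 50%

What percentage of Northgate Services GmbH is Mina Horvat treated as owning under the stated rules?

93%

By spousal attribution (R3), Mina Horvat is treated as also owning Farrukh Okafor's interest in Northgate Services GmbH, giving 50% + 43% = 93%.
Direct interest in Northgate Services GmbH: 93%.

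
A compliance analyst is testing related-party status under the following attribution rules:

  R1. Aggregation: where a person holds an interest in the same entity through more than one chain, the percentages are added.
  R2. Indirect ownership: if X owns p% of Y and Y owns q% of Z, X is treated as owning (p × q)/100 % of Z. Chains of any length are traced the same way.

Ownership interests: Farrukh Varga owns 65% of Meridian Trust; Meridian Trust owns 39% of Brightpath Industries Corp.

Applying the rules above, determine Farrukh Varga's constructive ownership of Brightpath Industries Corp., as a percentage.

25.35%

Chain via Meridian Trust (R2): 65% × 39% = 25.35% of Brightpath Industries Corp.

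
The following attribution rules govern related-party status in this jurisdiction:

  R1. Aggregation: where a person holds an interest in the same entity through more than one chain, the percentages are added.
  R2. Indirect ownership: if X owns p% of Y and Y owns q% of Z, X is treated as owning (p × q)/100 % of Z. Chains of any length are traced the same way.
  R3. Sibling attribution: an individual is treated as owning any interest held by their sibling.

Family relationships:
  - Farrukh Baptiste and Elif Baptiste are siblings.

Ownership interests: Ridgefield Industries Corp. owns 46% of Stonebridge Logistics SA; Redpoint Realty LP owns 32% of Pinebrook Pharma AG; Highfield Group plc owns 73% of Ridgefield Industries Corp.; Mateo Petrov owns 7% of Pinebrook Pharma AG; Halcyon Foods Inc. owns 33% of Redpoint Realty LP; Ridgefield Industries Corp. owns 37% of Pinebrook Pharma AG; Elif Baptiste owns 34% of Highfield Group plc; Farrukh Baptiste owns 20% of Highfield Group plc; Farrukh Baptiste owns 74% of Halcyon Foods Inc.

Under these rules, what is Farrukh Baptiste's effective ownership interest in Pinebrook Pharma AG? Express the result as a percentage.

By sibling attribution (R3), Farrukh Baptiste is treated as also owning Elif Baptiste's interest in Highfield Group plc, giving 20% + 34% = 54%.
Chain via Halcyon Foods Inc. → Redpoint Realty LP (R2): 74% × 33% × 32% = 7.8144% of Pinebrook Pharma AG.
Chain via Highfield Group plc → Ridgefield Industries Corp. (R2): 54% × 73% × 37% = 14.5854% of Pinebrook Pharma AG.
Aggregating (R1): 7.8144% + 14.5854% = 22.3998%.

22.3998%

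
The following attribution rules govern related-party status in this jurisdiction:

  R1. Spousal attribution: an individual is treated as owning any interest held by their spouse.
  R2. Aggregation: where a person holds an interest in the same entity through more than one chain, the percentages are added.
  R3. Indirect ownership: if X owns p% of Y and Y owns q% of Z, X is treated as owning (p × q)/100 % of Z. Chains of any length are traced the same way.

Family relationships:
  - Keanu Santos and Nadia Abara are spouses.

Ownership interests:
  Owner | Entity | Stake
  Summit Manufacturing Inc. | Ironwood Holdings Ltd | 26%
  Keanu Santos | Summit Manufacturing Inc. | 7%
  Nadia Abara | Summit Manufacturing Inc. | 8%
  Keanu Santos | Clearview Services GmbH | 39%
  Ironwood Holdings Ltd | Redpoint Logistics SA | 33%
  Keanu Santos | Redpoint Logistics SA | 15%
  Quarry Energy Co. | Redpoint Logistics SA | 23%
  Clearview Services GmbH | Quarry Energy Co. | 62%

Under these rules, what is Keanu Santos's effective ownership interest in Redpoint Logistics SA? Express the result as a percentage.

By spousal attribution (R1), Keanu Santos is treated as also owning Nadia Abara's interest in Summit Manufacturing Inc, giving 7% + 8% = 15%.
Chain via Summit Manufacturing Inc. → Ironwood Holdings Ltd (R3): 15% × 26% × 33% = 1.287% of Redpoint Logistics SA.
Chain via Clearview Services GmbH → Quarry Energy Co. (R3): 39% × 62% × 23% = 5.5614% of Redpoint Logistics SA.
Direct interest in Redpoint Logistics SA: 15%.
Aggregating (R2): 1.287% + 5.5614% + 15% = 21.8484%.

21.8484%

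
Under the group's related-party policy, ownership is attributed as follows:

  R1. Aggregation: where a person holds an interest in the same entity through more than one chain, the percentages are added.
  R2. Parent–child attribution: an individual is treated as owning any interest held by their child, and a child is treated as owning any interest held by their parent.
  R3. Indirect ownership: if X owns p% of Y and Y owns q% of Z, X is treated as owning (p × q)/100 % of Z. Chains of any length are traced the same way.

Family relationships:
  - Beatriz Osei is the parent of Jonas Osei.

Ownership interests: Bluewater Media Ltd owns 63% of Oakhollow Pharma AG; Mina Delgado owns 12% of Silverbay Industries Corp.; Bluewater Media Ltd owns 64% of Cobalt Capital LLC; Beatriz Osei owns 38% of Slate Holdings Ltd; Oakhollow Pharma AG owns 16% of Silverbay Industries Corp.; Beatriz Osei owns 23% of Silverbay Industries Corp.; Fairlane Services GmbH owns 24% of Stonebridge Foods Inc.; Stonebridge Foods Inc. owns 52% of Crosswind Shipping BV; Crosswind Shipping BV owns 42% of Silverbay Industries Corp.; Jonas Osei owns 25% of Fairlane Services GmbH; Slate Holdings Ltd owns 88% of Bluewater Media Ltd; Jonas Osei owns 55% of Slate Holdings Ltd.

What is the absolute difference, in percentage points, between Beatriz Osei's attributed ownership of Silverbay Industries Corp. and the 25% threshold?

7.559872

By parent–child attribution (R2), Beatriz Osei is treated as also owning Jonas Osei's interest in Slate Holdings Ltd, giving 38% + 55% = 93%.
By parent–child attribution (R2), Beatriz Osei is treated as owning Jonas Osei's 25% interest in Fairlane Services GmbH.
Chain via Slate Holdings Ltd → Bluewater Media Ltd → Oakhollow Pharma AG (R3): 93% × 88% × 63% × 16% = 8.249472% of Silverbay Industries Corp.
Direct interest in Silverbay Industries Corp: 23%.
Chain via Fairlane Services GmbH → Stonebridge Foods Inc. → Crosswind Shipping BV (R3): 25% × 24% × 52% × 42% = 1.3104% of Silverbay Industries Corp.
Aggregating (R1): 8.249472% + 23% + 1.3104% = 32.559872%.
32.559872% exceeds the 25% threshold by 7.559872 percentage points.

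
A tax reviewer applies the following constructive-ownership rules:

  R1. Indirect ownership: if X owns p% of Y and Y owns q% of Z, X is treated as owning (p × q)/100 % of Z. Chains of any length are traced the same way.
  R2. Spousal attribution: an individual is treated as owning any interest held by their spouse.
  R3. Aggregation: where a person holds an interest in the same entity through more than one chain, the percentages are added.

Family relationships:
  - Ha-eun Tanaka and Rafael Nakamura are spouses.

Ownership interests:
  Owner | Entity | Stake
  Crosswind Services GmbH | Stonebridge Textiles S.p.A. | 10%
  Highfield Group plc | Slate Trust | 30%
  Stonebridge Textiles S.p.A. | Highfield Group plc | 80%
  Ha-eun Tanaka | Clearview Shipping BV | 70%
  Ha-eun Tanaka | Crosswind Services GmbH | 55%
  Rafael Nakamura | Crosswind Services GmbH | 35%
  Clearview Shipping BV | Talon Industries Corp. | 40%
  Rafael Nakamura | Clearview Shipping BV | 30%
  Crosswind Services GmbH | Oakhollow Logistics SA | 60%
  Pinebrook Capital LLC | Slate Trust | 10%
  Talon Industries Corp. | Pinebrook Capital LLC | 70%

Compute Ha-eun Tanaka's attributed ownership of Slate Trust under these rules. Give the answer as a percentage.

By spousal attribution (R2), Ha-eun Tanaka is treated as also owning Rafael Nakamura's interest in Clearview Shipping BV, giving 70% + 30% = 100%.
By spousal attribution (R2), Ha-eun Tanaka is treated as also owning Rafael Nakamura's interest in Crosswind Services GmbH, giving 55% + 35% = 90%.
Chain via Clearview Shipping BV → Talon Industries Corp. → Pinebrook Capital LLC (R1): 100% × 40% × 70% × 10% = 2.8% of Slate Trust.
Chain via Crosswind Services GmbH → Stonebridge Textiles S.p.A. → Highfield Group plc (R1): 90% × 10% × 80% × 30% = 2.16% of Slate Trust.
Aggregating (R3): 2.8% + 2.16% = 4.96%.

4.96%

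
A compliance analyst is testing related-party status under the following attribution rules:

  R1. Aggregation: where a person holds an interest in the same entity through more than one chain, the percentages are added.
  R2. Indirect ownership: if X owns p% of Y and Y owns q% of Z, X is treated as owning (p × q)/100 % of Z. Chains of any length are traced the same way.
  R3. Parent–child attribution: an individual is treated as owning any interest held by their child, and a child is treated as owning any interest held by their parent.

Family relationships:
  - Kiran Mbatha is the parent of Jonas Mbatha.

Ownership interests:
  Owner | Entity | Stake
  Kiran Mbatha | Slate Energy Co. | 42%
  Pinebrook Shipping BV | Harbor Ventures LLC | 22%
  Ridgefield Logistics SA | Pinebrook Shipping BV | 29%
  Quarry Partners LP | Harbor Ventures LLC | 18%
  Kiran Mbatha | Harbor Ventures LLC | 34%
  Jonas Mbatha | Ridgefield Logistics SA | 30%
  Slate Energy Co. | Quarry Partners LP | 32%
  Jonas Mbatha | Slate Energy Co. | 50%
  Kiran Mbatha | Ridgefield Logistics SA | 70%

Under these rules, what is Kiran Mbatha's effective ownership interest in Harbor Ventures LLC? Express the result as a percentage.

45.6792%

By parent–child attribution (R3), Kiran Mbatha is treated as also owning Jonas Mbatha's interest in Ridgefield Logistics SA, giving 70% + 30% = 100%.
By parent–child attribution (R3), Kiran Mbatha is treated as also owning Jonas Mbatha's interest in Slate Energy Co, giving 42% + 50% = 92%.
Chain via Ridgefield Logistics SA → Pinebrook Shipping BV (R2): 100% × 29% × 22% = 6.38% of Harbor Ventures LLC.
Chain via Slate Energy Co. → Quarry Partners LP (R2): 92% × 32% × 18% = 5.2992% of Harbor Ventures LLC.
Direct interest in Harbor Ventures LLC: 34%.
Aggregating (R1): 6.38% + 5.2992% + 34% = 45.6792%.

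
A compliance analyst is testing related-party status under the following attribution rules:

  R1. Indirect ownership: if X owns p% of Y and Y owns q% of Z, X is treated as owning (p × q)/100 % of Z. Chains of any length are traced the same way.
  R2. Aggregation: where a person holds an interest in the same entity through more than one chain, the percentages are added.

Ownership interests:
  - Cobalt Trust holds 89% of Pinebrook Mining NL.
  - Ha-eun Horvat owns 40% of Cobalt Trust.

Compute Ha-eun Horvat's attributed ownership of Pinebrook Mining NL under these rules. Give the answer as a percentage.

35.6%

Chain via Cobalt Trust (R1): 40% × 89% = 35.6% of Pinebrook Mining NL.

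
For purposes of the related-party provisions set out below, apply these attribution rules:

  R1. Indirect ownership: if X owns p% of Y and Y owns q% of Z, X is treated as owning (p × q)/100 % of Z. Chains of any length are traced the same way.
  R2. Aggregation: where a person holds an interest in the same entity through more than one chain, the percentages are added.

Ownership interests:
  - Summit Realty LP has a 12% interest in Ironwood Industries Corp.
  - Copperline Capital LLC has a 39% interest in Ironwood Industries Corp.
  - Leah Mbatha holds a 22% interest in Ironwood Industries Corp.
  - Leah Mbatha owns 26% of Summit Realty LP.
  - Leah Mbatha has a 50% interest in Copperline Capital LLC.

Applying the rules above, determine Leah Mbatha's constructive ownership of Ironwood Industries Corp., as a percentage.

44.62%

Chain via Summit Realty LP (R1): 26% × 12% = 3.12% of Ironwood Industries Corp.
Chain via Copperline Capital LLC (R1): 50% × 39% = 19.5% of Ironwood Industries Corp.
Direct interest in Ironwood Industries Corp: 22%.
Aggregating (R2): 3.12% + 19.5% + 22% = 44.62%.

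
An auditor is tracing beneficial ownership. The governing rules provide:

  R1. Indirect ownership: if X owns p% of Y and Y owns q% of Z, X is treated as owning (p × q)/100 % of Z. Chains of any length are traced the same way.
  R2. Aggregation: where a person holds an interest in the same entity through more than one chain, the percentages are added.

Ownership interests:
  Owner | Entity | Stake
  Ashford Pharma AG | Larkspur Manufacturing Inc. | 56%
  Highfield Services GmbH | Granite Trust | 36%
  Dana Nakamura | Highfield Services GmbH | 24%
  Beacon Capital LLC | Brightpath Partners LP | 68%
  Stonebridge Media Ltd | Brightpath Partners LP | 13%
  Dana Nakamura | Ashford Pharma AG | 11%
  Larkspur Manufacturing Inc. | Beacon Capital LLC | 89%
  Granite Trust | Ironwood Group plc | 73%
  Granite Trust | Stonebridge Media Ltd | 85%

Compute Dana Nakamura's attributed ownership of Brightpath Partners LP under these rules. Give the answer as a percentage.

Chain via Ashford Pharma AG → Larkspur Manufacturing Inc. → Beacon Capital LLC (R1): 11% × 56% × 89% × 68% = 3.728032% of Brightpath Partners LP.
Chain via Highfield Services GmbH → Granite Trust → Stonebridge Media Ltd (R1): 24% × 36% × 85% × 13% = 0.95472% of Brightpath Partners LP.
Aggregating (R2): 3.728032% + 0.95472% = 4.682752%.

4.682752%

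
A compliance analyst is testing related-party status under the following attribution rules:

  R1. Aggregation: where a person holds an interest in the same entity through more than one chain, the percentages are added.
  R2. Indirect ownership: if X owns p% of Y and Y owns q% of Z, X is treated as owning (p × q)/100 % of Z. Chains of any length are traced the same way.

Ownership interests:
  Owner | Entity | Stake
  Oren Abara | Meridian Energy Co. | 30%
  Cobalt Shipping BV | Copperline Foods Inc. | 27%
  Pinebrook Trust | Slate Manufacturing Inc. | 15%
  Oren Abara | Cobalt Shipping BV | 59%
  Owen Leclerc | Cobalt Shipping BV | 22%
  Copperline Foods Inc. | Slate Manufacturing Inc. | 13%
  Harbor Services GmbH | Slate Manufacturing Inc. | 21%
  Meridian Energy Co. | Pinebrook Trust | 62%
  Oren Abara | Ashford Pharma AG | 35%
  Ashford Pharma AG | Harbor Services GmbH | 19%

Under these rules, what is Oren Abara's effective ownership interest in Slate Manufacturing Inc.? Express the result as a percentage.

6.2574%

Chain via Ashford Pharma AG → Harbor Services GmbH (R2): 35% × 19% × 21% = 1.3965% of Slate Manufacturing Inc.
Chain via Cobalt Shipping BV → Copperline Foods Inc. (R2): 59% × 27% × 13% = 2.0709% of Slate Manufacturing Inc.
Chain via Meridian Energy Co. → Pinebrook Trust (R2): 30% × 62% × 15% = 2.79% of Slate Manufacturing Inc.
Aggregating (R1): 1.3965% + 2.0709% + 2.79% = 6.2574%.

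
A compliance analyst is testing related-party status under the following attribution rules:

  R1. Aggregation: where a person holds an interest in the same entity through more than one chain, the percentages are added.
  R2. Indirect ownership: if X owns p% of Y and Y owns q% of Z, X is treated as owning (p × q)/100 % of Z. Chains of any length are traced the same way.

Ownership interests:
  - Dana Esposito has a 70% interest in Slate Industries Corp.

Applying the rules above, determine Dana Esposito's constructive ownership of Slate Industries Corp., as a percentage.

70%

Direct interest in Slate Industries Corp: 70%.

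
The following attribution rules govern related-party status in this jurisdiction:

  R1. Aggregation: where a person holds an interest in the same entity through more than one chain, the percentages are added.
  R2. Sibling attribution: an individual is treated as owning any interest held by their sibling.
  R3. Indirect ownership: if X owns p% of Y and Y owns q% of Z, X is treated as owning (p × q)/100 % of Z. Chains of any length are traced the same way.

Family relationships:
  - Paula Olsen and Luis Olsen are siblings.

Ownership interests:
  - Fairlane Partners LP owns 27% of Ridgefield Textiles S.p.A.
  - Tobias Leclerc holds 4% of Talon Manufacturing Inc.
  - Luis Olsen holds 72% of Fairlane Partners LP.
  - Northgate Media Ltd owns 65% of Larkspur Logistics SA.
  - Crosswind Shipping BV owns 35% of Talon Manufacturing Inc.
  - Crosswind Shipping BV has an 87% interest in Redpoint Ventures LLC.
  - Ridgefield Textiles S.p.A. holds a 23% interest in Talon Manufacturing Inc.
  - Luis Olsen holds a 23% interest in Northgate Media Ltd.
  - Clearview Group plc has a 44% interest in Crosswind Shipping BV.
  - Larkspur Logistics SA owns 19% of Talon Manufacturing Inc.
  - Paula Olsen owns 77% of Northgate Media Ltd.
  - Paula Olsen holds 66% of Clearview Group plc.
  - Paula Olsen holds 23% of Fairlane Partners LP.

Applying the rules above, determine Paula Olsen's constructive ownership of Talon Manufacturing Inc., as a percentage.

By sibling attribution (R2), Paula Olsen is treated as also owning Luis Olsen's interest in Northgate Media Ltd, giving 77% + 23% = 100%.
By sibling attribution (R2), Paula Olsen is treated as also owning Luis Olsen's interest in Fairlane Partners LP, giving 23% + 72% = 95%.
Chain via Clearview Group plc → Crosswind Shipping BV (R3): 66% × 44% × 35% = 10.164% of Talon Manufacturing Inc.
Chain via Northgate Media Ltd → Larkspur Logistics SA (R3): 100% × 65% × 19% = 12.35% of Talon Manufacturing Inc.
Chain via Fairlane Partners LP → Ridgefield Textiles S.p.A. (R3): 95% × 27% × 23% = 5.8995% of Talon Manufacturing Inc.
Aggregating (R1): 10.164% + 12.35% + 5.8995% = 28.4135%.

28.4135%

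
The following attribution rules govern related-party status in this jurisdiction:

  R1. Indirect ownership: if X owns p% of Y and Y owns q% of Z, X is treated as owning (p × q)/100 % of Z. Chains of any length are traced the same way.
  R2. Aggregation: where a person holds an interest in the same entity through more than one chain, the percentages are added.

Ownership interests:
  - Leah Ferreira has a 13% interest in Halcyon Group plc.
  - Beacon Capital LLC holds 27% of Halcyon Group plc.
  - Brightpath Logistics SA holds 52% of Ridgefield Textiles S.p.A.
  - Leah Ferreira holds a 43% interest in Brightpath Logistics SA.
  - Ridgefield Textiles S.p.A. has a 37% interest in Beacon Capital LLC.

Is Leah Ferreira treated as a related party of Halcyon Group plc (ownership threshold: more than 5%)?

Chain via Brightpath Logistics SA → Ridgefield Textiles S.p.A. → Beacon Capital LLC (R1): 43% × 52% × 37% × 27% = 2.233764% of Halcyon Group plc.
Direct interest in Halcyon Group plc: 13%.
Aggregating (R2): 2.233764% + 13% = 15.233764%.
15.233764% exceeds the 5% threshold, so Leah is a related party to Halcyon Group plc.

Yes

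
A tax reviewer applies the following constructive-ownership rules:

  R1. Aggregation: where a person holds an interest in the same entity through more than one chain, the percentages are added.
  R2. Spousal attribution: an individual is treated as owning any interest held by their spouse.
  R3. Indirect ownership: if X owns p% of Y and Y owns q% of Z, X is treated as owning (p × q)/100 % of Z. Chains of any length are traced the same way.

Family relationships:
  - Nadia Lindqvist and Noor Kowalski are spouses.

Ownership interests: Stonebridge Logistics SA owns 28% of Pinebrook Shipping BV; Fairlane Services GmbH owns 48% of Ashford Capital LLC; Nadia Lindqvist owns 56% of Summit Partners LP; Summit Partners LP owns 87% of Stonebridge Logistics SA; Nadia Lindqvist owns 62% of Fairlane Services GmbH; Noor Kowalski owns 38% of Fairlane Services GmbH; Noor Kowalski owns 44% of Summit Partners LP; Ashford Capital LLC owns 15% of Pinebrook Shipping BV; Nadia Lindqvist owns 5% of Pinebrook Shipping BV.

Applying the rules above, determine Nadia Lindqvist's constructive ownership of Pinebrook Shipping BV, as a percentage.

By spousal attribution (R2), Nadia Lindqvist is treated as also owning Noor Kowalski's interest in Fairlane Services GmbH, giving 62% + 38% = 100%.
By spousal attribution (R2), Nadia Lindqvist is treated as also owning Noor Kowalski's interest in Summit Partners LP, giving 56% + 44% = 100%.
Chain via Fairlane Services GmbH → Ashford Capital LLC (R3): 100% × 48% × 15% = 7.2% of Pinebrook Shipping BV.
Chain via Summit Partners LP → Stonebridge Logistics SA (R3): 100% × 87% × 28% = 24.36% of Pinebrook Shipping BV.
Direct interest in Pinebrook Shipping BV: 5%.
Aggregating (R1): 7.2% + 24.36% + 5% = 36.56%.

36.56%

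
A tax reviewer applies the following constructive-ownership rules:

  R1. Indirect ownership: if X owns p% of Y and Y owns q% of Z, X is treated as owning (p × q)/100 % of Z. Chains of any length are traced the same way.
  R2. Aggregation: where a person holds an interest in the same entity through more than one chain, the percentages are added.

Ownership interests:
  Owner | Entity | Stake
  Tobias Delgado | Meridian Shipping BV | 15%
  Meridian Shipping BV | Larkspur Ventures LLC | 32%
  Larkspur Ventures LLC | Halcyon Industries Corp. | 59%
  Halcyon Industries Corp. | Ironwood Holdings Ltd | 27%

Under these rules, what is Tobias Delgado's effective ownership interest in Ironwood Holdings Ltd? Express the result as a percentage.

Chain via Meridian Shipping BV → Larkspur Ventures LLC → Halcyon Industries Corp. (R1): 15% × 32% × 59% × 27% = 0.76464% of Ironwood Holdings Ltd.

0.76464%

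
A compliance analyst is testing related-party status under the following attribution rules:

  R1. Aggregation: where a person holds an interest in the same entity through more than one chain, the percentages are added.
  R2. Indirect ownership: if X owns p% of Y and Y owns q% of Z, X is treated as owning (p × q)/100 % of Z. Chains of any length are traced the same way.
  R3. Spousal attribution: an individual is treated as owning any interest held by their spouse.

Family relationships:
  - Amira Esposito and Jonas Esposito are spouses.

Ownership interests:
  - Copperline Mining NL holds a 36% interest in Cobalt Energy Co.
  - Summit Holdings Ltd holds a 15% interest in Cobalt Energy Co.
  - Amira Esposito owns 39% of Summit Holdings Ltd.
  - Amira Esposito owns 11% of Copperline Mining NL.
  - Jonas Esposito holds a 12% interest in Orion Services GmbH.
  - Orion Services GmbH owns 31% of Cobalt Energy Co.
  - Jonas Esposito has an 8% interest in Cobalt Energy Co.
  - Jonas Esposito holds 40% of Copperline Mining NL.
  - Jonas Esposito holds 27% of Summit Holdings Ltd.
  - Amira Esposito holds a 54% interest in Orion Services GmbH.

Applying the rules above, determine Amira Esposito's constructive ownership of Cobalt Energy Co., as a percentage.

56.72%

By spousal attribution (R3), Amira Esposito is treated as also owning Jonas Esposito's interest in Copperline Mining NL, giving 11% + 40% = 51%.
By spousal attribution (R3), Amira Esposito is treated as also owning Jonas Esposito's interest in Orion Services GmbH, giving 54% + 12% = 66%.
By spousal attribution (R3), Amira Esposito is treated as also owning Jonas Esposito's interest in Summit Holdings Ltd, giving 39% + 27% = 66%.
By spousal attribution (R3), Amira Esposito is treated as owning Jonas Esposito's 8% interest in Cobalt Energy Co.
Chain via Copperline Mining NL (R2): 51% × 36% = 18.36% of Cobalt Energy Co.
Chain via Orion Services GmbH (R2): 66% × 31% = 20.46% of Cobalt Energy Co.
Chain via Summit Holdings Ltd (R2): 66% × 15% = 9.9% of Cobalt Energy Co.
Direct interest in Cobalt Energy Co: 8%.
Aggregating (R1): 18.36% + 20.46% + 9.9% + 8% = 56.72%.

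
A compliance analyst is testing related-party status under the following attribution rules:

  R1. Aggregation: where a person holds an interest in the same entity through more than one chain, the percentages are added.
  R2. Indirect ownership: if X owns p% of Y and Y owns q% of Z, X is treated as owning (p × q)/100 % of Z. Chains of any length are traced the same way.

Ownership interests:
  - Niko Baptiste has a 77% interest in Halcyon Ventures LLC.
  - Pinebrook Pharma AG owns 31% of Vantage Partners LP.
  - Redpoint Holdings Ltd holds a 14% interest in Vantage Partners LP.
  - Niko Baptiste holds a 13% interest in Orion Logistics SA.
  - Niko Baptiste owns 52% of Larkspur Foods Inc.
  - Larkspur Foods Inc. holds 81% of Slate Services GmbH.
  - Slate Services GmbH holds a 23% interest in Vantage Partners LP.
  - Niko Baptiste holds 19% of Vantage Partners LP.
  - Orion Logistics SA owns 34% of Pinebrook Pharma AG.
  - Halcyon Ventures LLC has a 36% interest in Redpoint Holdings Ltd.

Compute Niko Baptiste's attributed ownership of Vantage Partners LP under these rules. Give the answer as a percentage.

Chain via Orion Logistics SA → Pinebrook Pharma AG (R2): 13% × 34% × 31% = 1.3702% of Vantage Partners LP.
Chain via Larkspur Foods Inc. → Slate Services GmbH (R2): 52% × 81% × 23% = 9.6876% of Vantage Partners LP.
Chain via Halcyon Ventures LLC → Redpoint Holdings Ltd (R2): 77% × 36% × 14% = 3.8808% of Vantage Partners LP.
Direct interest in Vantage Partners LP: 19%.
Aggregating (R1): 1.3702% + 9.6876% + 3.8808% + 19% = 33.9386%.

33.9386%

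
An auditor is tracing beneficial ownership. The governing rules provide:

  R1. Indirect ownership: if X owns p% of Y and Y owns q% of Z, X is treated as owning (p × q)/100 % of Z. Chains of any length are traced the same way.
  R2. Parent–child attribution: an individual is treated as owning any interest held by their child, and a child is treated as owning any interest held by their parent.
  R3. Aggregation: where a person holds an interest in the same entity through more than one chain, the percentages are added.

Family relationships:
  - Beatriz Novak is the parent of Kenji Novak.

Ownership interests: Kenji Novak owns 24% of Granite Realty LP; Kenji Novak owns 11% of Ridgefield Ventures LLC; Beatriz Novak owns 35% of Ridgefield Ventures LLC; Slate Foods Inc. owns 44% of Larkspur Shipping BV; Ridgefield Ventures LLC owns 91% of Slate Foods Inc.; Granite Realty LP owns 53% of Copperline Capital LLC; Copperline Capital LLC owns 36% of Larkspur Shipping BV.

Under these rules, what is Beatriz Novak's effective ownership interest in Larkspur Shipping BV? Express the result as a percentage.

By parent–child attribution (R2), Beatriz Novak is treated as also owning Kenji Novak's interest in Ridgefield Ventures LLC, giving 35% + 11% = 46%.
By parent–child attribution (R2), Beatriz Novak is treated as owning Kenji Novak's 24% interest in Granite Realty LP.
Chain via Ridgefield Ventures LLC → Slate Foods Inc. (R1): 46% × 91% × 44% = 18.4184% of Larkspur Shipping BV.
Chain via Granite Realty LP → Copperline Capital LLC (R1): 24% × 53% × 36% = 4.5792% of Larkspur Shipping BV.
Aggregating (R3): 18.4184% + 4.5792% = 22.9976%.

22.9976%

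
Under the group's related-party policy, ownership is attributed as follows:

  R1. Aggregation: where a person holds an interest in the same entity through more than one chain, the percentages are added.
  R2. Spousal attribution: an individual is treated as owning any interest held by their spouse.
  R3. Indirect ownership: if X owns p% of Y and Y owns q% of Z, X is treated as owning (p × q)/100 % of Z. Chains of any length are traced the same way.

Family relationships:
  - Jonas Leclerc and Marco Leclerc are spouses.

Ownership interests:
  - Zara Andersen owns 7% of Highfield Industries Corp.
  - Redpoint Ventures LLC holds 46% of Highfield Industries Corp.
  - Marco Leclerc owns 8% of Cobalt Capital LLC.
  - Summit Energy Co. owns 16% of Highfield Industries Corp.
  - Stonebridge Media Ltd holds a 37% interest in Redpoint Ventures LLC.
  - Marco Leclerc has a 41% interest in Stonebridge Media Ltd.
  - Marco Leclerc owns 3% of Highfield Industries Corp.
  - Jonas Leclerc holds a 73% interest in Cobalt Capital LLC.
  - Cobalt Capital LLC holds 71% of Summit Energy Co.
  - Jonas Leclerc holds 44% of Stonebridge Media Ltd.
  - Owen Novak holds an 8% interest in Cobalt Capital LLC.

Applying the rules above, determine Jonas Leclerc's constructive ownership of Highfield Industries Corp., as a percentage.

By spousal attribution (R2), Jonas Leclerc is treated as also owning Marco Leclerc's interest in Stonebridge Media Ltd, giving 44% + 41% = 85%.
By spousal attribution (R2), Jonas Leclerc is treated as also owning Marco Leclerc's interest in Cobalt Capital LLC, giving 73% + 8% = 81%.
By spousal attribution (R2), Jonas Leclerc is treated as owning Marco Leclerc's 3% interest in Highfield Industries Corp.
Chain via Stonebridge Media Ltd → Redpoint Ventures LLC (R3): 85% × 37% × 46% = 14.467% of Highfield Industries Corp.
Chain via Cobalt Capital LLC → Summit Energy Co. (R3): 81% × 71% × 16% = 9.2016% of Highfield Industries Corp.
Direct interest in Highfield Industries Corp: 3%.
Aggregating (R1): 14.467% + 9.2016% + 3% = 26.6686%.

26.6686%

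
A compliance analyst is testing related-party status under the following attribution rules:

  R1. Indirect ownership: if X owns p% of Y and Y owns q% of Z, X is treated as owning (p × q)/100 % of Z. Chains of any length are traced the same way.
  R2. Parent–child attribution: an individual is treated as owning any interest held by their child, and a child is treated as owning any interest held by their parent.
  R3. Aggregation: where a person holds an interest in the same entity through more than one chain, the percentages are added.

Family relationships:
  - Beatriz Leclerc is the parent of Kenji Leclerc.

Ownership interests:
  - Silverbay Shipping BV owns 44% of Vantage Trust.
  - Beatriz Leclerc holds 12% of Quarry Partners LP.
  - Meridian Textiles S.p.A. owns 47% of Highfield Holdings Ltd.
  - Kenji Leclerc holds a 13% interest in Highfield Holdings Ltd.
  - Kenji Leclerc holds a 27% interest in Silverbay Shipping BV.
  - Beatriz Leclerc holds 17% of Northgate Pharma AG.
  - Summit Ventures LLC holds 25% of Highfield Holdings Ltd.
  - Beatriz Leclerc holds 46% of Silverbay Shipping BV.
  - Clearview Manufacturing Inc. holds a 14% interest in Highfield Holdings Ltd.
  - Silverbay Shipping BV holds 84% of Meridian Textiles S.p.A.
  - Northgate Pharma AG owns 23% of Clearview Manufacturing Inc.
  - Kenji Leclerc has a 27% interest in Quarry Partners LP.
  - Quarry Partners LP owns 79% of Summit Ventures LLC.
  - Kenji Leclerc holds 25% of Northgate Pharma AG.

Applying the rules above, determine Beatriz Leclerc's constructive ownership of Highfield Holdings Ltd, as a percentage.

50.8753%

By parent–child attribution (R2), Beatriz Leclerc is treated as also owning Kenji Leclerc's interest in Quarry Partners LP, giving 12% + 27% = 39%.
By parent–child attribution (R2), Beatriz Leclerc is treated as also owning Kenji Leclerc's interest in Northgate Pharma AG, giving 17% + 25% = 42%.
By parent–child attribution (R2), Beatriz Leclerc is treated as also owning Kenji Leclerc's interest in Silverbay Shipping BV, giving 46% + 27% = 73%.
By parent–child attribution (R2), Beatriz Leclerc is treated as owning Kenji Leclerc's 13% interest in Highfield Holdings Ltd.
Chain via Quarry Partners LP → Summit Ventures LLC (R1): 39% × 79% × 25% = 7.7025% of Highfield Holdings Ltd.
Chain via Northgate Pharma AG → Clearview Manufacturing Inc. (R1): 42% × 23% × 14% = 1.3524% of Highfield Holdings Ltd.
Chain via Silverbay Shipping BV → Meridian Textiles S.p.A. (R1): 73% × 84% × 47% = 28.8204% of Highfield Holdings Ltd.
Direct interest in Highfield Holdings Ltd: 13%.
Aggregating (R3): 7.7025% + 1.3524% + 28.8204% + 13% = 50.8753%.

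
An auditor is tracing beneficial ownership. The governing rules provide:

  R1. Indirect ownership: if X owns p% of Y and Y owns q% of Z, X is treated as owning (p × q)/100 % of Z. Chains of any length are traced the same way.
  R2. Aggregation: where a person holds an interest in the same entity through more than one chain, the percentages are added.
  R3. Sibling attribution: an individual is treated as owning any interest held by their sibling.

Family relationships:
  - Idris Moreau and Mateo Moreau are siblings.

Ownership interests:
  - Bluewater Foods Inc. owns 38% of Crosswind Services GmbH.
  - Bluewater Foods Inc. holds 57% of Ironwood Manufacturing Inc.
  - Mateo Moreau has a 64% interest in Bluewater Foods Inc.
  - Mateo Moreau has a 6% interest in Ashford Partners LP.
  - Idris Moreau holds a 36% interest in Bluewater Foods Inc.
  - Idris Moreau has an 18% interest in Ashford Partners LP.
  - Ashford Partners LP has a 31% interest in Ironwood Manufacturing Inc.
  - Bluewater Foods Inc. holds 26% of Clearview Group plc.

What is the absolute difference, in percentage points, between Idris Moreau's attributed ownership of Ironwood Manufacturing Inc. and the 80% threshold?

15.56

By sibling attribution (R3), Idris Moreau is treated as also owning Mateo Moreau's interest in Bluewater Foods Inc, giving 36% + 64% = 100%.
By sibling attribution (R3), Idris Moreau is treated as also owning Mateo Moreau's interest in Ashford Partners LP, giving 18% + 6% = 24%.
Chain via Bluewater Foods Inc. (R1): 100% × 57% = 57% of Ironwood Manufacturing Inc.
Chain via Ashford Partners LP (R1): 24% × 31% = 7.44% of Ironwood Manufacturing Inc.
Aggregating (R2): 57% + 7.44% = 64.44%.
64.44% falls short of the 80% threshold by 15.56 percentage points.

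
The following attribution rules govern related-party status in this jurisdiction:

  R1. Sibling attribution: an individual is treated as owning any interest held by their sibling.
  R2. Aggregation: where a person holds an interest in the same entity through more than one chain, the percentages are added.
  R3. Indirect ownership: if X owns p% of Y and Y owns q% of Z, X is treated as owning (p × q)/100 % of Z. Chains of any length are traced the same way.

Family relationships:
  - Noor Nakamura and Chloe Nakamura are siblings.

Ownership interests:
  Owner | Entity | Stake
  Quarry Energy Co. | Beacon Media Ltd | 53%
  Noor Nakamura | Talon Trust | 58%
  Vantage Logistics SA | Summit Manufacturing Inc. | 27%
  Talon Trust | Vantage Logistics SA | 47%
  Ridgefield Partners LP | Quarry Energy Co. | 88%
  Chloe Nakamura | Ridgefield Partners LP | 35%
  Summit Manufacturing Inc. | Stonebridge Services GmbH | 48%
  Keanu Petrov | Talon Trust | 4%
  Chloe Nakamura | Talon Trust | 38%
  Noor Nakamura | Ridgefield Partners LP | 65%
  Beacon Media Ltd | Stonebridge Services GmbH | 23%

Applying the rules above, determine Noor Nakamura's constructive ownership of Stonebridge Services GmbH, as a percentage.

16.574752%

By sibling attribution (R1), Noor Nakamura is treated as also owning Chloe Nakamura's interest in Ridgefield Partners LP, giving 65% + 35% = 100%.
By sibling attribution (R1), Noor Nakamura is treated as also owning Chloe Nakamura's interest in Talon Trust, giving 58% + 38% = 96%.
Chain via Ridgefield Partners LP → Quarry Energy Co. → Beacon Media Ltd (R3): 100% × 88% × 53% × 23% = 10.7272% of Stonebridge Services GmbH.
Chain via Talon Trust → Vantage Logistics SA → Summit Manufacturing Inc. (R3): 96% × 47% × 27% × 48% = 5.847552% of Stonebridge Services GmbH.
Aggregating (R2): 10.7272% + 5.847552% = 16.574752%.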